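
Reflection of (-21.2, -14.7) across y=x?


Reflection over y=x: (x,y) -> (y,x)
(-21.2, -14.7) -> (-14.7, -21.2)

(-14.7, -21.2)


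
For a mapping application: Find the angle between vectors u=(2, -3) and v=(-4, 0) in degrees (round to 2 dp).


u.v = -8, |u| = sqrt(13) = 3.6056, |v| = sqrt(16) = 4
cos(theta) = u.v/(|u||v|) = -8/sqrt(208) = -0.5547
theta = acos(-0.5547) = 123.69 degrees

123.69 degrees


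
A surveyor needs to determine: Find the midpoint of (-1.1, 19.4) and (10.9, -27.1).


M = (((-1.1)+10.9)/2, (19.4+(-27.1))/2)
= (4.9, -3.85)

(4.9, -3.85)


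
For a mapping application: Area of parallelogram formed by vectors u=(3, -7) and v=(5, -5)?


|u x v| = |3*(-5) - (-7)*5|
= |(-15) - (-35)| = 20

20


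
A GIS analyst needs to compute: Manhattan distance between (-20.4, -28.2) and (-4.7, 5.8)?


|(-20.4)-(-4.7)| + |(-28.2)-5.8| = 15.7 + 34 = 49.7

49.7


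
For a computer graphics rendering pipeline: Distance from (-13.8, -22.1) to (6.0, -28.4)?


dx=19.8, dy=-6.3
d^2 = 19.8^2 + (-6.3)^2 = 431.73
d = sqrt(431.73) = 20.7781

20.7781


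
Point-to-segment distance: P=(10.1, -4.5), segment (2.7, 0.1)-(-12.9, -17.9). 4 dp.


Project P onto AB: t = 0 (clamped to [0,1])
Closest point on segment: (2.7, 0.1)
Distance: 8.7132

8.7132


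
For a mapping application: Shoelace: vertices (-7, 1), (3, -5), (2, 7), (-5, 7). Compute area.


Shoelace sum: ((-7)*(-5) - 3*1) + (3*7 - 2*(-5)) + (2*7 - (-5)*7) + ((-5)*1 - (-7)*7)
= 156
Area = |156|/2 = 78

78


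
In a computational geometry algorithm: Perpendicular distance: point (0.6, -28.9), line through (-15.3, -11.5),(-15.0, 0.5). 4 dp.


|cross product| = 196.02
|line direction| = sqrt(144.09) = 12.0037
Distance = 196.02/sqrt(144.09) = 16.3299

16.3299


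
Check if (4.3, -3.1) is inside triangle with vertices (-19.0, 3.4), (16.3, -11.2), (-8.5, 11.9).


Cross products: AB x AP = 110.73, BC x BP = 76.32, CA x CP = 266.3
All same sign? yes

Yes, inside


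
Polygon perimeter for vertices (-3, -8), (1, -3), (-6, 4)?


Sides: (-3, -8)->(1, -3): sqrt(41) = 6.403124, (1, -3)->(-6, 4): sqrt(98) = 9.899495, (-6, 4)->(-3, -8): sqrt(153) = 12.369317
Sum = 28.671936
Perimeter = 28.6719

28.6719


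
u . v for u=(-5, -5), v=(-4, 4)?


u . v = u_x*v_x + u_y*v_y = (-5)*(-4) + (-5)*4
= 20 + (-20) = 0

0


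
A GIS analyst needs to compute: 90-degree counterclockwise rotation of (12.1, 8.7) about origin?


90° CCW: (x,y) -> (-y, x)
(12.1,8.7) -> (-8.7, 12.1)

(-8.7, 12.1)


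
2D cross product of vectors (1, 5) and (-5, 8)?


u x v = u_x*v_y - u_y*v_x = 1*8 - 5*(-5)
= 8 - (-25) = 33

33


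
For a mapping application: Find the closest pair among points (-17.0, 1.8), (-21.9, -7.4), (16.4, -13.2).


d(P0,P1) = 10.4235, d(P0,P2) = 36.6137, d(P1,P2) = 38.7367
Closest: P0 and P1

Closest pair: (-17.0, 1.8) and (-21.9, -7.4), distance = 10.4235


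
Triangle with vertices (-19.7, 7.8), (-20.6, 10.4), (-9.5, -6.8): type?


Side lengths squared: AB^2=7.57, BC^2=419.05, CA^2=317.2
Sorted: [7.57, 317.2, 419.05]
By sides: Scalene, By angles: Obtuse

Scalene, Obtuse


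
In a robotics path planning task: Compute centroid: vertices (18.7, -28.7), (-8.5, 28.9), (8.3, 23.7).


Centroid = ((x_A+x_B+x_C)/3, (y_A+y_B+y_C)/3)
= ((18.7+(-8.5)+8.3)/3, ((-28.7)+28.9+23.7)/3)
= (6.1667, 7.9667)

(6.1667, 7.9667)


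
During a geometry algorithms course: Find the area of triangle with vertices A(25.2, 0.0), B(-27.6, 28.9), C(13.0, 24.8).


Area = |x_A(y_B-y_C) + x_B(y_C-y_A) + x_C(y_A-y_B)|/2
= |103.32 + (-684.48) + (-375.7)|/2
= 956.86/2 = 478.43

478.43


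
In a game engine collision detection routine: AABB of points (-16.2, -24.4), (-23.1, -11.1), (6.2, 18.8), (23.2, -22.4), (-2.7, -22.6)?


x range: [-23.1, 23.2]
y range: [-24.4, 18.8]
Bounding box: (-23.1,-24.4) to (23.2,18.8)

(-23.1,-24.4) to (23.2,18.8)


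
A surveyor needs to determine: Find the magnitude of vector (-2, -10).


|u| = sqrt((-2)^2 + (-10)^2) = sqrt(104) = 10.198

10.198


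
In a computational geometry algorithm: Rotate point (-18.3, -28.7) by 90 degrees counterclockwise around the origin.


90° CCW: (x,y) -> (-y, x)
(-18.3,-28.7) -> (28.7, -18.3)

(28.7, -18.3)


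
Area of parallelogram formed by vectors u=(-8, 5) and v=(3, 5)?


|u x v| = |(-8)*5 - 5*3|
= |(-40) - 15| = 55

55


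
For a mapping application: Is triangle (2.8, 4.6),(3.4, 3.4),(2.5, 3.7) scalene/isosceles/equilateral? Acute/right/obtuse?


Side lengths squared: AB^2=1.8, BC^2=0.9, CA^2=0.9
Sorted: [0.9, 0.9, 1.8]
By sides: Isosceles, By angles: Right

Isosceles, Right


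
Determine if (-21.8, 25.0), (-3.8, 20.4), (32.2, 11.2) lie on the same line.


Cross product: ((-3.8)-(-21.8))*(11.2-25) - (20.4-25)*(32.2-(-21.8))
= 0

Yes, collinear


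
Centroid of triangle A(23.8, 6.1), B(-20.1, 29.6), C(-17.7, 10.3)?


Centroid = ((x_A+x_B+x_C)/3, (y_A+y_B+y_C)/3)
= ((23.8+(-20.1)+(-17.7))/3, (6.1+29.6+10.3)/3)
= (-4.6667, 15.3333)

(-4.6667, 15.3333)


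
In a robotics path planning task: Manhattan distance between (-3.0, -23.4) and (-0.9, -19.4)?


|(-3)-(-0.9)| + |(-23.4)-(-19.4)| = 2.1 + 4 = 6.1

6.1


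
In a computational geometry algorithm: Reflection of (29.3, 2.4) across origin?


Reflection over origin: (x,y) -> (-x,-y)
(29.3, 2.4) -> (-29.3, -2.4)

(-29.3, -2.4)


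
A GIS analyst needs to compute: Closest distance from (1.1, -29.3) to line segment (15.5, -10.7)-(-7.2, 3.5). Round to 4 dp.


Project P onto AB: t = 0.0875 (clamped to [0,1])
Closest point on segment: (13.5128, -9.4569)
Distance: 23.4057

23.4057


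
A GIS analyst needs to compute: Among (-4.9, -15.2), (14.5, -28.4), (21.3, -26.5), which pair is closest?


d(P0,P1) = 23.4649, d(P0,P2) = 28.533, d(P1,P2) = 7.0605
Closest: P1 and P2

Closest pair: (14.5, -28.4) and (21.3, -26.5), distance = 7.0605


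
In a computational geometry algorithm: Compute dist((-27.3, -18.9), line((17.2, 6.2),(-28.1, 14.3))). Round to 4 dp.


|cross product| = 1497.48
|line direction| = sqrt(2117.7) = 46.0185
Distance = 1497.48/sqrt(2117.7) = 32.5408

32.5408


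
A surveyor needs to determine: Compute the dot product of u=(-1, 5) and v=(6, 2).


u . v = u_x*v_x + u_y*v_y = (-1)*6 + 5*2
= (-6) + 10 = 4

4


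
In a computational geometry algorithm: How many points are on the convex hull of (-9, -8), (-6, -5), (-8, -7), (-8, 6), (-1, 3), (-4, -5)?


Convex hull vertices (CCW): (-9, -8), (-4, -5), (-1, 3), (-8, 6)
Count = 4

4


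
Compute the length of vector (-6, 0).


|u| = sqrt((-6)^2 + 0^2) = sqrt(36) = 6

6


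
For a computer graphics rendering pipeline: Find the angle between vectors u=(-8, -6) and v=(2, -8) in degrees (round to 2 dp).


u.v = 32, |u| = sqrt(100) = 10, |v| = sqrt(68) = 8.2462
cos(theta) = u.v/(|u||v|) = 32/sqrt(6800) = 0.388057
theta = acos(0.388057) = 67.17 degrees

67.17 degrees


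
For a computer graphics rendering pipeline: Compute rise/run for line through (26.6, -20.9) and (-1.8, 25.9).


slope = (y2-y1)/(x2-x1) = (25.9-(-20.9))/((-1.8)-26.6) = 46.8/(-28.4) = -1.6479

-1.6479


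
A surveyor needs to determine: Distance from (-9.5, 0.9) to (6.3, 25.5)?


dx=15.8, dy=24.6
d^2 = 15.8^2 + 24.6^2 = 854.8
d = sqrt(854.8) = 29.237

29.237


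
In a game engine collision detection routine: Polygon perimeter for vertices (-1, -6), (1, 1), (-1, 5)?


Sides: (-1, -6)->(1, 1): sqrt(53) = 7.28011, (1, 1)->(-1, 5): sqrt(20) = 4.472136, (-1, 5)->(-1, -6): sqrt(121) = 11
Sum = 22.752246
Perimeter = 22.7522

22.7522


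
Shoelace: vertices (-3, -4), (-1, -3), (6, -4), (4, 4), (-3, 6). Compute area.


Shoelace sum: ((-3)*(-3) - (-1)*(-4)) + ((-1)*(-4) - 6*(-3)) + (6*4 - 4*(-4)) + (4*6 - (-3)*4) + ((-3)*(-4) - (-3)*6)
= 133
Area = |133|/2 = 66.5

66.5


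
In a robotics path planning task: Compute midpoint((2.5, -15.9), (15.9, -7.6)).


M = ((2.5+15.9)/2, ((-15.9)+(-7.6))/2)
= (9.2, -11.75)

(9.2, -11.75)


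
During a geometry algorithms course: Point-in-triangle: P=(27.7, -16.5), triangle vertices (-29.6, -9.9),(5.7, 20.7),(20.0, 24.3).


Cross products: AB x AP = -1986.36, BC x BP = -611.16, CA x CP = 2287.02
All same sign? no

No, outside


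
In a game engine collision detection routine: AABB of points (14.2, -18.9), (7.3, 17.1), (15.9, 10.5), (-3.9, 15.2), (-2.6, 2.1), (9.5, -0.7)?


x range: [-3.9, 15.9]
y range: [-18.9, 17.1]
Bounding box: (-3.9,-18.9) to (15.9,17.1)

(-3.9,-18.9) to (15.9,17.1)


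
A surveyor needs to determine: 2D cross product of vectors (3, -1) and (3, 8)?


u x v = u_x*v_y - u_y*v_x = 3*8 - (-1)*3
= 24 - (-3) = 27

27


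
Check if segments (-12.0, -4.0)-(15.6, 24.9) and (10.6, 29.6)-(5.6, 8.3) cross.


Cross products: d1=-313.38, d2=130, d3=274.22, d4=-169.16
d1*d2 < 0 and d3*d4 < 0? yes

Yes, they intersect


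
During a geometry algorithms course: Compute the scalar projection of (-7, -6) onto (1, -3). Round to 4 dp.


u.v = 11, |v| = sqrt(10) = 3.1623
Scalar projection = u.v / |v| = 11 / sqrt(10) = 3.4785

3.4785


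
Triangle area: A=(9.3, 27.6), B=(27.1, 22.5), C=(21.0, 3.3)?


Area = |x_A(y_B-y_C) + x_B(y_C-y_A) + x_C(y_A-y_B)|/2
= |178.56 + (-658.53) + 107.1|/2
= 372.87/2 = 186.435

186.435


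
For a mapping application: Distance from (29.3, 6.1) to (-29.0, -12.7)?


dx=-58.3, dy=-18.8
d^2 = (-58.3)^2 + (-18.8)^2 = 3752.33
d = sqrt(3752.33) = 61.2563

61.2563


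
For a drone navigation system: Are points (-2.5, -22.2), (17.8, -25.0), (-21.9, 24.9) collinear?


Cross product: (17.8-(-2.5))*(24.9-(-22.2)) - ((-25)-(-22.2))*((-21.9)-(-2.5))
= 901.81

No, not collinear


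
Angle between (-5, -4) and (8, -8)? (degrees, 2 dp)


u.v = -8, |u| = sqrt(41) = 6.4031, |v| = sqrt(128) = 11.3137
cos(theta) = u.v/(|u||v|) = -8/sqrt(5248) = -0.110432
theta = acos(-0.110432) = 96.34 degrees

96.34 degrees


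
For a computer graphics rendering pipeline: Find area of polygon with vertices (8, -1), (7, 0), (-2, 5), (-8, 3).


Shoelace sum: (8*0 - 7*(-1)) + (7*5 - (-2)*0) + ((-2)*3 - (-8)*5) + ((-8)*(-1) - 8*3)
= 60
Area = |60|/2 = 30

30


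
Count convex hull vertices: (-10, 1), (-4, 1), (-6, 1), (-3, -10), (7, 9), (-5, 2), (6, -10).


Convex hull vertices (CCW): (-10, 1), (-3, -10), (6, -10), (7, 9)
Count = 4

4


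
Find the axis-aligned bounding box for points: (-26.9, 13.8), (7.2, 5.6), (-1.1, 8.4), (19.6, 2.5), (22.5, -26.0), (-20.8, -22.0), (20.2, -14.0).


x range: [-26.9, 22.5]
y range: [-26, 13.8]
Bounding box: (-26.9,-26) to (22.5,13.8)

(-26.9,-26) to (22.5,13.8)


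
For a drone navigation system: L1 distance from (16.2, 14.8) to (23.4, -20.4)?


|16.2-23.4| + |14.8-(-20.4)| = 7.2 + 35.2 = 42.4

42.4


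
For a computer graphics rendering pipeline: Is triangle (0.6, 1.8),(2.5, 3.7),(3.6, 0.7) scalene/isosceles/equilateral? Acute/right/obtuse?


Side lengths squared: AB^2=7.22, BC^2=10.21, CA^2=10.21
Sorted: [7.22, 10.21, 10.21]
By sides: Isosceles, By angles: Acute

Isosceles, Acute


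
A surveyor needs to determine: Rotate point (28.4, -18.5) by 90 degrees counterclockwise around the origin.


90° CCW: (x,y) -> (-y, x)
(28.4,-18.5) -> (18.5, 28.4)

(18.5, 28.4)


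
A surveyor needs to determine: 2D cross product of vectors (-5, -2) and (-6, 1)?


u x v = u_x*v_y - u_y*v_x = (-5)*1 - (-2)*(-6)
= (-5) - 12 = -17

-17


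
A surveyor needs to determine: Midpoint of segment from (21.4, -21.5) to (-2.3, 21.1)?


M = ((21.4+(-2.3))/2, ((-21.5)+21.1)/2)
= (9.55, -0.2)

(9.55, -0.2)


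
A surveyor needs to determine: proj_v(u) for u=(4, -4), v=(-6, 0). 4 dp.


u.v = -24, |v| = sqrt(36) = 6
Scalar projection = u.v / |v| = -24 / sqrt(36) = -4

-4


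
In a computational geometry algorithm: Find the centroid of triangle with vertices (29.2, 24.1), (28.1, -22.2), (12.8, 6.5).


Centroid = ((x_A+x_B+x_C)/3, (y_A+y_B+y_C)/3)
= ((29.2+28.1+12.8)/3, (24.1+(-22.2)+6.5)/3)
= (23.3667, 2.8)

(23.3667, 2.8)


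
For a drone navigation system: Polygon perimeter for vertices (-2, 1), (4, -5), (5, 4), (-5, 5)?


Sides: (-2, 1)->(4, -5): sqrt(72) = 8.485281, (4, -5)->(5, 4): sqrt(82) = 9.055385, (5, 4)->(-5, 5): sqrt(101) = 10.049876, (-5, 5)->(-2, 1): sqrt(25) = 5
Sum = 32.590542
Perimeter = 32.5905

32.5905


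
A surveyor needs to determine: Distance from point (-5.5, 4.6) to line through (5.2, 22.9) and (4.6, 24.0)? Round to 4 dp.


|cross product| = 22.75
|line direction| = sqrt(1.57) = 1.253
Distance = 22.75/sqrt(1.57) = 18.1565

18.1565


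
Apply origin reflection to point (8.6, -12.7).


Reflection over origin: (x,y) -> (-x,-y)
(8.6, -12.7) -> (-8.6, 12.7)

(-8.6, 12.7)


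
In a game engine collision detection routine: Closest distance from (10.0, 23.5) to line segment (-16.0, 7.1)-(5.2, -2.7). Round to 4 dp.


Project P onto AB: t = 0.7158 (clamped to [0,1])
Closest point on segment: (-0.8241, 0.0847)
Distance: 25.7961

25.7961


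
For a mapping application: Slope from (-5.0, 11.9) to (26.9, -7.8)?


slope = (y2-y1)/(x2-x1) = ((-7.8)-11.9)/(26.9-(-5)) = (-19.7)/31.9 = -0.6176

-0.6176


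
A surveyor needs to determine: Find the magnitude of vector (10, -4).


|u| = sqrt(10^2 + (-4)^2) = sqrt(116) = 10.7703

10.7703


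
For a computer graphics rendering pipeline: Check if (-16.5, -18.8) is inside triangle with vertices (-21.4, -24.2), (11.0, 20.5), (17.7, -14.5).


Cross products: AB x AP = -44.07, BC x BP = -1225.81, CA x CP = -163.61
All same sign? yes

Yes, inside


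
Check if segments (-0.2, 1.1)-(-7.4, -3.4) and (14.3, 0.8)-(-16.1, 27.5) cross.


Cross products: d1=378.03, d2=707.07, d3=67.41, d4=-261.63
d1*d2 < 0 and d3*d4 < 0? no

No, they don't intersect


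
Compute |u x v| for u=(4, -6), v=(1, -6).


|u x v| = |4*(-6) - (-6)*1|
= |(-24) - (-6)| = 18

18


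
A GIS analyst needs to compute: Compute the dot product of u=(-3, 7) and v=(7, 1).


u . v = u_x*v_x + u_y*v_y = (-3)*7 + 7*1
= (-21) + 7 = -14

-14


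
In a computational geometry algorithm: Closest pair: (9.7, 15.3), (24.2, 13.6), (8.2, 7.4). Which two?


d(P0,P1) = 14.5993, d(P0,P2) = 8.0411, d(P1,P2) = 17.1593
Closest: P0 and P2

Closest pair: (9.7, 15.3) and (8.2, 7.4), distance = 8.0411


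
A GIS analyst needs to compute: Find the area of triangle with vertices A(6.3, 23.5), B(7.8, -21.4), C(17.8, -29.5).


Area = |x_A(y_B-y_C) + x_B(y_C-y_A) + x_C(y_A-y_B)|/2
= |51.03 + (-413.4) + 799.22|/2
= 436.85/2 = 218.425

218.425


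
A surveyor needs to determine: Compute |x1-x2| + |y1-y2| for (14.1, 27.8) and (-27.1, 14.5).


|14.1-(-27.1)| + |27.8-14.5| = 41.2 + 13.3 = 54.5

54.5


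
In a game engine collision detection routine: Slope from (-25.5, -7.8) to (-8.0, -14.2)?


slope = (y2-y1)/(x2-x1) = ((-14.2)-(-7.8))/((-8)-(-25.5)) = (-6.4)/17.5 = -0.3657

-0.3657


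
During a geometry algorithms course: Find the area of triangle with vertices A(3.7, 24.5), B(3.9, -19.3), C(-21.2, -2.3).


Area = |x_A(y_B-y_C) + x_B(y_C-y_A) + x_C(y_A-y_B)|/2
= |(-62.9) + (-104.52) + (-928.56)|/2
= 1095.98/2 = 547.99

547.99


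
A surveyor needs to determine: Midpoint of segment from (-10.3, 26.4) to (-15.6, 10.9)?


M = (((-10.3)+(-15.6))/2, (26.4+10.9)/2)
= (-12.95, 18.65)

(-12.95, 18.65)


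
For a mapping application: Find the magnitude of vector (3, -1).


|u| = sqrt(3^2 + (-1)^2) = sqrt(10) = 3.1623

3.1623


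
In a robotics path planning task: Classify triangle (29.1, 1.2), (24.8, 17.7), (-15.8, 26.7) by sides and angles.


Side lengths squared: AB^2=290.74, BC^2=1729.36, CA^2=2666.26
Sorted: [290.74, 1729.36, 2666.26]
By sides: Scalene, By angles: Obtuse

Scalene, Obtuse


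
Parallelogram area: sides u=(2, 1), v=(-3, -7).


|u x v| = |2*(-7) - 1*(-3)|
= |(-14) - (-3)| = 11

11


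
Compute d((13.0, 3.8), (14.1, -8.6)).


dx=1.1, dy=-12.4
d^2 = 1.1^2 + (-12.4)^2 = 154.97
d = sqrt(154.97) = 12.4487

12.4487


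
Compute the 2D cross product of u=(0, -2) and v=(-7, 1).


u x v = u_x*v_y - u_y*v_x = 0*1 - (-2)*(-7)
= 0 - 14 = -14

-14


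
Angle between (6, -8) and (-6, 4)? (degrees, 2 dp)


u.v = -68, |u| = sqrt(100) = 10, |v| = sqrt(52) = 7.2111
cos(theta) = u.v/(|u||v|) = -68/sqrt(5200) = -0.94299
theta = acos(-0.94299) = 160.56 degrees

160.56 degrees


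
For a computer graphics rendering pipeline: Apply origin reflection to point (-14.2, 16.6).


Reflection over origin: (x,y) -> (-x,-y)
(-14.2, 16.6) -> (14.2, -16.6)

(14.2, -16.6)


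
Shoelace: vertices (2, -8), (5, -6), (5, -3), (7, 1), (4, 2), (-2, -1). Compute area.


Shoelace sum: (2*(-6) - 5*(-8)) + (5*(-3) - 5*(-6)) + (5*1 - 7*(-3)) + (7*2 - 4*1) + (4*(-1) - (-2)*2) + ((-2)*(-8) - 2*(-1))
= 97
Area = |97|/2 = 48.5

48.5


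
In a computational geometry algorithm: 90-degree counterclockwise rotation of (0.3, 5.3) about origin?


90° CCW: (x,y) -> (-y, x)
(0.3,5.3) -> (-5.3, 0.3)

(-5.3, 0.3)


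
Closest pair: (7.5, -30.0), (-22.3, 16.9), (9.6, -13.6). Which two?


d(P0,P1) = 55.5666, d(P0,P2) = 16.5339, d(P1,P2) = 44.1346
Closest: P0 and P2

Closest pair: (7.5, -30.0) and (9.6, -13.6), distance = 16.5339


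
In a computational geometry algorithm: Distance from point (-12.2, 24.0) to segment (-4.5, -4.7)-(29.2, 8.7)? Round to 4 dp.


Project P onto AB: t = 0.0951 (clamped to [0,1])
Closest point on segment: (-1.2949, -3.4256)
Distance: 29.5141

29.5141


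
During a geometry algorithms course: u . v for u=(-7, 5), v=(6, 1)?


u . v = u_x*v_x + u_y*v_y = (-7)*6 + 5*1
= (-42) + 5 = -37

-37


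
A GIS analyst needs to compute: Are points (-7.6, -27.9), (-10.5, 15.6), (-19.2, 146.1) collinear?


Cross product: ((-10.5)-(-7.6))*(146.1-(-27.9)) - (15.6-(-27.9))*((-19.2)-(-7.6))
= 0

Yes, collinear


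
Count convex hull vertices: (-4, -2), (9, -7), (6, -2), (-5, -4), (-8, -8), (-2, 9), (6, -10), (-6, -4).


Convex hull vertices (CCW): (-8, -8), (6, -10), (9, -7), (6, -2), (-2, 9)
Count = 5

5


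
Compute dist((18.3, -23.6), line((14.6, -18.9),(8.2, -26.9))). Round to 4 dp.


|cross product| = 59.68
|line direction| = sqrt(104.96) = 10.245
Distance = 59.68/sqrt(104.96) = 5.8253

5.8253


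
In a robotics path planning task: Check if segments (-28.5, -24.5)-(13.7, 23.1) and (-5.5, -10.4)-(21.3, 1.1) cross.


Cross products: d1=-113.38, d2=677, d3=-499.78, d4=-1290.16
d1*d2 < 0 and d3*d4 < 0? no

No, they don't intersect


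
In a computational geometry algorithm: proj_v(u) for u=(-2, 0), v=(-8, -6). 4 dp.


u.v = 16, |v| = sqrt(100) = 10
Scalar projection = u.v / |v| = 16 / sqrt(100) = 1.6

1.6


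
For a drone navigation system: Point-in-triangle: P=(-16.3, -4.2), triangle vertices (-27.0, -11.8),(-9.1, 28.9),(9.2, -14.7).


Cross products: AB x AP = -299.45, BC x BP = -919.65, CA x CP = -306.15
All same sign? yes

Yes, inside


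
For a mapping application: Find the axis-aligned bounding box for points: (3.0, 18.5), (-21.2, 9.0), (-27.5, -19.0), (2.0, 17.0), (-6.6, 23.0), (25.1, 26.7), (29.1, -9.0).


x range: [-27.5, 29.1]
y range: [-19, 26.7]
Bounding box: (-27.5,-19) to (29.1,26.7)

(-27.5,-19) to (29.1,26.7)


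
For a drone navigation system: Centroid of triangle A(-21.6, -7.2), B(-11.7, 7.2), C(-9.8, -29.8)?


Centroid = ((x_A+x_B+x_C)/3, (y_A+y_B+y_C)/3)
= (((-21.6)+(-11.7)+(-9.8))/3, ((-7.2)+7.2+(-29.8))/3)
= (-14.3667, -9.9333)

(-14.3667, -9.9333)


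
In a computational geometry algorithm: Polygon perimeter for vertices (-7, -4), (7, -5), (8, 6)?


Sides: (-7, -4)->(7, -5): sqrt(197) = 14.035669, (7, -5)->(8, 6): sqrt(122) = 11.045361, (8, 6)->(-7, -4): sqrt(325) = 18.027756
Sum = 43.108786
Perimeter = 43.1088

43.1088


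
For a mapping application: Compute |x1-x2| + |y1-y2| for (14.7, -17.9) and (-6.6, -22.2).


|14.7-(-6.6)| + |(-17.9)-(-22.2)| = 21.3 + 4.3 = 25.6

25.6


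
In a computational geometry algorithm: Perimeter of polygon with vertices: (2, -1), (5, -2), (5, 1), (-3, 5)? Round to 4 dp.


Sides: (2, -1)->(5, -2): sqrt(10) = 3.162278, (5, -2)->(5, 1): sqrt(9) = 3, (5, 1)->(-3, 5): sqrt(80) = 8.944272, (-3, 5)->(2, -1): sqrt(61) = 7.81025
Sum = 22.9168
Perimeter = 22.9168

22.9168


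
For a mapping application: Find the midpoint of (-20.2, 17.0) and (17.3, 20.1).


M = (((-20.2)+17.3)/2, (17+20.1)/2)
= (-1.45, 18.55)

(-1.45, 18.55)


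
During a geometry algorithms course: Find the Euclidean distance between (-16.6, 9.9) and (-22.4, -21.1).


dx=-5.8, dy=-31
d^2 = (-5.8)^2 + (-31)^2 = 994.64
d = sqrt(994.64) = 31.5379

31.5379


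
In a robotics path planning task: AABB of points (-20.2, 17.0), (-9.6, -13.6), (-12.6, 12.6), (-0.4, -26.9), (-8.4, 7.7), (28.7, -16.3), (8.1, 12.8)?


x range: [-20.2, 28.7]
y range: [-26.9, 17]
Bounding box: (-20.2,-26.9) to (28.7,17)

(-20.2,-26.9) to (28.7,17)


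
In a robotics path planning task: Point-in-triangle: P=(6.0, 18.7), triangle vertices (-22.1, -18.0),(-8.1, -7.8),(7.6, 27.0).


Cross products: AB x AP = 227.18, BC x BP = -74.63, CA x CP = 174.51
All same sign? no

No, outside


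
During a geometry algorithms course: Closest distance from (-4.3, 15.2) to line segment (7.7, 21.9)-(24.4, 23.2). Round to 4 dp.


Project P onto AB: t = 0 (clamped to [0,1])
Closest point on segment: (7.7, 21.9)
Distance: 13.7437

13.7437


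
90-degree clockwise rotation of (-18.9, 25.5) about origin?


90° CW: (x,y) -> (y, -x)
(-18.9,25.5) -> (25.5, 18.9)

(25.5, 18.9)


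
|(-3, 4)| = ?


|u| = sqrt((-3)^2 + 4^2) = sqrt(25) = 5

5


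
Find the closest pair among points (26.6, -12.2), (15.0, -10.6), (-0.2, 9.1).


d(P0,P1) = 11.7098, d(P0,P2) = 34.2335, d(P1,P2) = 24.8823
Closest: P0 and P1

Closest pair: (26.6, -12.2) and (15.0, -10.6), distance = 11.7098


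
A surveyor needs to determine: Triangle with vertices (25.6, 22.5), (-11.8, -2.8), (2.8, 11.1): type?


Side lengths squared: AB^2=2038.85, BC^2=406.37, CA^2=649.8
Sorted: [406.37, 649.8, 2038.85]
By sides: Scalene, By angles: Obtuse

Scalene, Obtuse


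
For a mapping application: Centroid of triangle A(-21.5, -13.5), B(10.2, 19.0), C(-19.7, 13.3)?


Centroid = ((x_A+x_B+x_C)/3, (y_A+y_B+y_C)/3)
= (((-21.5)+10.2+(-19.7))/3, ((-13.5)+19+13.3)/3)
= (-10.3333, 6.2667)

(-10.3333, 6.2667)


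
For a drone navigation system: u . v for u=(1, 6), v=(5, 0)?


u . v = u_x*v_x + u_y*v_y = 1*5 + 6*0
= 5 + 0 = 5

5


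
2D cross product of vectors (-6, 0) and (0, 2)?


u x v = u_x*v_y - u_y*v_x = (-6)*2 - 0*0
= (-12) - 0 = -12

-12


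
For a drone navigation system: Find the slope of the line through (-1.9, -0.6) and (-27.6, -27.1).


slope = (y2-y1)/(x2-x1) = ((-27.1)-(-0.6))/((-27.6)-(-1.9)) = (-26.5)/(-25.7) = 1.0311

1.0311


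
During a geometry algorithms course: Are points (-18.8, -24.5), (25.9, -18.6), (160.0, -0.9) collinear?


Cross product: (25.9-(-18.8))*((-0.9)-(-24.5)) - ((-18.6)-(-24.5))*(160-(-18.8))
= 0

Yes, collinear


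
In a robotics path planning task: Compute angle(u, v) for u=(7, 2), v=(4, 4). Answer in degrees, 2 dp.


u.v = 36, |u| = sqrt(53) = 7.2801, |v| = sqrt(32) = 5.6569
cos(theta) = u.v/(|u||v|) = 36/sqrt(1696) = 0.874157
theta = acos(0.874157) = 29.05 degrees

29.05 degrees


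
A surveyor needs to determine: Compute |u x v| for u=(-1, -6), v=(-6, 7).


|u x v| = |(-1)*7 - (-6)*(-6)|
= |(-7) - 36| = 43

43


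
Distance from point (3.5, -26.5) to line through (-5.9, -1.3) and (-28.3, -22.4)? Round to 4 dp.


|cross product| = 762.82
|line direction| = sqrt(946.97) = 30.7729
Distance = 762.82/sqrt(946.97) = 24.7887

24.7887


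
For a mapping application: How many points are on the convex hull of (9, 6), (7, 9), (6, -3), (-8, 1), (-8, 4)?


Convex hull vertices (CCW): (-8, 1), (6, -3), (9, 6), (7, 9), (-8, 4)
Count = 5

5


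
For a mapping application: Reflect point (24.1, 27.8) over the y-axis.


Reflection over y-axis: (x,y) -> (-x,y)
(24.1, 27.8) -> (-24.1, 27.8)

(-24.1, 27.8)


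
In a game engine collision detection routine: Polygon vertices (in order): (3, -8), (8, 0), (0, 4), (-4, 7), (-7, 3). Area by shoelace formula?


Shoelace sum: (3*0 - 8*(-8)) + (8*4 - 0*0) + (0*7 - (-4)*4) + ((-4)*3 - (-7)*7) + ((-7)*(-8) - 3*3)
= 196
Area = |196|/2 = 98

98


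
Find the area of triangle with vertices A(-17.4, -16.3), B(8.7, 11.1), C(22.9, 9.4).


Area = |x_A(y_B-y_C) + x_B(y_C-y_A) + x_C(y_A-y_B)|/2
= |(-29.58) + 223.59 + (-627.46)|/2
= 433.45/2 = 216.725

216.725


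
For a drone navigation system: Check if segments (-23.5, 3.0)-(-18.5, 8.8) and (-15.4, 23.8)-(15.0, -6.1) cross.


Cross products: d1=-874.51, d2=-548.69, d3=57.02, d4=-268.8
d1*d2 < 0 and d3*d4 < 0? no

No, they don't intersect


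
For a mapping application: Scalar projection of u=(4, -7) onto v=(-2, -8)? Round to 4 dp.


u.v = 48, |v| = sqrt(68) = 8.2462
Scalar projection = u.v / |v| = 48 / sqrt(68) = 5.8209

5.8209


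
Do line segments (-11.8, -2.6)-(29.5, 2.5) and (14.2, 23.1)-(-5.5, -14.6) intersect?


Cross products: d1=-473.91, d2=982.63, d3=928.81, d4=-527.73
d1*d2 < 0 and d3*d4 < 0? yes

Yes, they intersect


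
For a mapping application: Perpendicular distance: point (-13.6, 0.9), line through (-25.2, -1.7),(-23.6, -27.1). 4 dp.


|cross product| = 298.8
|line direction| = sqrt(647.72) = 25.4503
Distance = 298.8/sqrt(647.72) = 11.7405

11.7405


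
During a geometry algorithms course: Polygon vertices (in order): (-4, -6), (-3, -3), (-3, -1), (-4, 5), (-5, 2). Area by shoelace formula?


Shoelace sum: ((-4)*(-3) - (-3)*(-6)) + ((-3)*(-1) - (-3)*(-3)) + ((-3)*5 - (-4)*(-1)) + ((-4)*2 - (-5)*5) + ((-5)*(-6) - (-4)*2)
= 24
Area = |24|/2 = 12

12


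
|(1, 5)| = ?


|u| = sqrt(1^2 + 5^2) = sqrt(26) = 5.099

5.099


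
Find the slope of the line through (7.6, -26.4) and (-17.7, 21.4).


slope = (y2-y1)/(x2-x1) = (21.4-(-26.4))/((-17.7)-7.6) = 47.8/(-25.3) = -1.8893

-1.8893


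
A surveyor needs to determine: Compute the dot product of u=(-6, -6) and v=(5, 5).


u . v = u_x*v_x + u_y*v_y = (-6)*5 + (-6)*5
= (-30) + (-30) = -60

-60


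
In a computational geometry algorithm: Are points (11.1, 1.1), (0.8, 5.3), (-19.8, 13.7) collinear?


Cross product: (0.8-11.1)*(13.7-1.1) - (5.3-1.1)*((-19.8)-11.1)
= 0

Yes, collinear


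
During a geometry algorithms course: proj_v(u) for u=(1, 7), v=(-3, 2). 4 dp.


u.v = 11, |v| = sqrt(13) = 3.6056
Scalar projection = u.v / |v| = 11 / sqrt(13) = 3.0509

3.0509


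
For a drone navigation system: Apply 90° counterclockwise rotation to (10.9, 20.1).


90° CCW: (x,y) -> (-y, x)
(10.9,20.1) -> (-20.1, 10.9)

(-20.1, 10.9)


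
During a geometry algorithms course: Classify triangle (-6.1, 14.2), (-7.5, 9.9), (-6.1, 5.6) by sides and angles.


Side lengths squared: AB^2=20.45, BC^2=20.45, CA^2=73.96
Sorted: [20.45, 20.45, 73.96]
By sides: Isosceles, By angles: Obtuse

Isosceles, Obtuse


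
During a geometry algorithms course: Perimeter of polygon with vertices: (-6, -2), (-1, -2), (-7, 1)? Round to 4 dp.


Sides: (-6, -2)->(-1, -2): sqrt(25) = 5, (-1, -2)->(-7, 1): sqrt(45) = 6.708204, (-7, 1)->(-6, -2): sqrt(10) = 3.162278
Sum = 14.870482
Perimeter = 14.8705

14.8705


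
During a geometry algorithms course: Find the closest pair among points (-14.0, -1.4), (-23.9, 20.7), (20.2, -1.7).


d(P0,P1) = 24.2161, d(P0,P2) = 34.2013, d(P1,P2) = 49.4628
Closest: P0 and P1

Closest pair: (-14.0, -1.4) and (-23.9, 20.7), distance = 24.2161


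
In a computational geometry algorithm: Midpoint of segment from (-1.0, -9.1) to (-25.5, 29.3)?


M = (((-1)+(-25.5))/2, ((-9.1)+29.3)/2)
= (-13.25, 10.1)

(-13.25, 10.1)


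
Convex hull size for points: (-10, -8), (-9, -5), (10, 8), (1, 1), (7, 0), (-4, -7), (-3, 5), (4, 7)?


Convex hull vertices (CCW): (-10, -8), (-4, -7), (7, 0), (10, 8), (4, 7), (-3, 5), (-9, -5)
Count = 7

7


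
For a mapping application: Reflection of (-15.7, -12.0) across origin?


Reflection over origin: (x,y) -> (-x,-y)
(-15.7, -12) -> (15.7, 12)

(15.7, 12)


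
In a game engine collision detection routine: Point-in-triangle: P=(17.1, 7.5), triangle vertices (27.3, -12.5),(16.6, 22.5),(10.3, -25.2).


Cross products: AB x AP = 143, BC x BP = 118.35, CA x CP = 469.54
All same sign? yes

Yes, inside


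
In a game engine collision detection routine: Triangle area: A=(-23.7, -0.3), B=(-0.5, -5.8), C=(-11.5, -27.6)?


Area = |x_A(y_B-y_C) + x_B(y_C-y_A) + x_C(y_A-y_B)|/2
= |(-516.66) + 13.65 + (-63.25)|/2
= 566.26/2 = 283.13

283.13


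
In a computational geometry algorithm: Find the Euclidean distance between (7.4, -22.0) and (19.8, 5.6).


dx=12.4, dy=27.6
d^2 = 12.4^2 + 27.6^2 = 915.52
d = sqrt(915.52) = 30.2576

30.2576


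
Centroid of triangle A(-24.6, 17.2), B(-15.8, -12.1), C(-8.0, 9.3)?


Centroid = ((x_A+x_B+x_C)/3, (y_A+y_B+y_C)/3)
= (((-24.6)+(-15.8)+(-8))/3, (17.2+(-12.1)+9.3)/3)
= (-16.1333, 4.8)

(-16.1333, 4.8)


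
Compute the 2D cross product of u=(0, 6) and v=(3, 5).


u x v = u_x*v_y - u_y*v_x = 0*5 - 6*3
= 0 - 18 = -18

-18


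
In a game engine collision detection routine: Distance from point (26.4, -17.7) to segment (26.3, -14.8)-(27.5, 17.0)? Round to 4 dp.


Project P onto AB: t = 0 (clamped to [0,1])
Closest point on segment: (26.3, -14.8)
Distance: 2.9017

2.9017


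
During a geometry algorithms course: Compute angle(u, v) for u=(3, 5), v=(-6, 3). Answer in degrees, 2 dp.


u.v = -3, |u| = sqrt(34) = 5.831, |v| = sqrt(45) = 6.7082
cos(theta) = u.v/(|u||v|) = -3/sqrt(1530) = -0.076696
theta = acos(-0.076696) = 94.4 degrees

94.4 degrees


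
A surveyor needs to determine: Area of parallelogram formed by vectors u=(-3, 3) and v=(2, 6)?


|u x v| = |(-3)*6 - 3*2|
= |(-18) - 6| = 24

24


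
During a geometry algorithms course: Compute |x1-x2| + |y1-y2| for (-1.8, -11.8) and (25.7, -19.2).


|(-1.8)-25.7| + |(-11.8)-(-19.2)| = 27.5 + 7.4 = 34.9

34.9


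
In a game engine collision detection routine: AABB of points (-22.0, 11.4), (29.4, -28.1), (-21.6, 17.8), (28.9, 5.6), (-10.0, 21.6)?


x range: [-22, 29.4]
y range: [-28.1, 21.6]
Bounding box: (-22,-28.1) to (29.4,21.6)

(-22,-28.1) to (29.4,21.6)


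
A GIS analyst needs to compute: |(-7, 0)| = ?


|u| = sqrt((-7)^2 + 0^2) = sqrt(49) = 7

7


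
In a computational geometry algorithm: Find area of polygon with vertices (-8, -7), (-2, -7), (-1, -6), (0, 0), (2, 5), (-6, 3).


Shoelace sum: ((-8)*(-7) - (-2)*(-7)) + ((-2)*(-6) - (-1)*(-7)) + ((-1)*0 - 0*(-6)) + (0*5 - 2*0) + (2*3 - (-6)*5) + ((-6)*(-7) - (-8)*3)
= 149
Area = |149|/2 = 74.5

74.5


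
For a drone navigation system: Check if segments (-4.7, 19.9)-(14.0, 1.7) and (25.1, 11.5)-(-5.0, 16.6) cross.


Cross products: d1=-100.86, d2=351.59, d3=385.28, d4=-67.17
d1*d2 < 0 and d3*d4 < 0? yes

Yes, they intersect


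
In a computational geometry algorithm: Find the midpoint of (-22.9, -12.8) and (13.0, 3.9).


M = (((-22.9)+13)/2, ((-12.8)+3.9)/2)
= (-4.95, -4.45)

(-4.95, -4.45)


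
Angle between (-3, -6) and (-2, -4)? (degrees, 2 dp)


u.v = 30, |u| = sqrt(45) = 6.7082, |v| = sqrt(20) = 4.4721
cos(theta) = u.v/(|u||v|) = 30/sqrt(900) = 1
theta = acos(1) = 0 degrees

0 degrees


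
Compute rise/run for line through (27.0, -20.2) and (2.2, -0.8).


slope = (y2-y1)/(x2-x1) = ((-0.8)-(-20.2))/(2.2-27) = 19.4/(-24.8) = -0.7823

-0.7823


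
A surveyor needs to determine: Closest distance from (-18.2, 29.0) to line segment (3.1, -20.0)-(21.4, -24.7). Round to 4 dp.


Project P onto AB: t = 0 (clamped to [0,1])
Closest point on segment: (3.1, -20)
Distance: 53.4293

53.4293


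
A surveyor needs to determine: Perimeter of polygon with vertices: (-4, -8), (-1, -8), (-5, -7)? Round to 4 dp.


Sides: (-4, -8)->(-1, -8): sqrt(9) = 3, (-1, -8)->(-5, -7): sqrt(17) = 4.123106, (-5, -7)->(-4, -8): sqrt(2) = 1.414214
Sum = 8.53732
Perimeter = 8.5373

8.5373


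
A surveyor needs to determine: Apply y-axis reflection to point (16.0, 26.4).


Reflection over y-axis: (x,y) -> (-x,y)
(16, 26.4) -> (-16, 26.4)

(-16, 26.4)


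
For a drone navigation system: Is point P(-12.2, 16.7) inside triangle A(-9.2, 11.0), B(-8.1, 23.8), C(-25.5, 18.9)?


Cross products: AB x AP = 44.67, BC x BP = 103.45, CA x CP = 69.21
All same sign? yes

Yes, inside


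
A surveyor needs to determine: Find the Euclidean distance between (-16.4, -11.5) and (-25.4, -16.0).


dx=-9, dy=-4.5
d^2 = (-9)^2 + (-4.5)^2 = 101.25
d = sqrt(101.25) = 10.0623

10.0623


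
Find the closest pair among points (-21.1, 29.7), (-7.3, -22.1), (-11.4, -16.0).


d(P0,P1) = 53.6067, d(P0,P2) = 46.7181, d(P1,P2) = 7.3498
Closest: P1 and P2

Closest pair: (-7.3, -22.1) and (-11.4, -16.0), distance = 7.3498


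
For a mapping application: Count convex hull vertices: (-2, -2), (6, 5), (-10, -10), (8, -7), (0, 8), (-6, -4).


Convex hull vertices (CCW): (-10, -10), (8, -7), (6, 5), (0, 8)
Count = 4

4


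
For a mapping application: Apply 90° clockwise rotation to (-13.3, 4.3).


90° CW: (x,y) -> (y, -x)
(-13.3,4.3) -> (4.3, 13.3)

(4.3, 13.3)


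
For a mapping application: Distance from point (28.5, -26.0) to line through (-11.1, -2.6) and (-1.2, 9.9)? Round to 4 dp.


|cross product| = 726.66
|line direction| = sqrt(254.26) = 15.9455
Distance = 726.66/sqrt(254.26) = 45.5714

45.5714


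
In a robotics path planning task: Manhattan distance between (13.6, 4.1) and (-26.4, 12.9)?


|13.6-(-26.4)| + |4.1-12.9| = 40 + 8.8 = 48.8

48.8


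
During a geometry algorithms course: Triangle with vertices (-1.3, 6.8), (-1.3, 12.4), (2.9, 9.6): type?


Side lengths squared: AB^2=31.36, BC^2=25.48, CA^2=25.48
Sorted: [25.48, 25.48, 31.36]
By sides: Isosceles, By angles: Acute

Isosceles, Acute


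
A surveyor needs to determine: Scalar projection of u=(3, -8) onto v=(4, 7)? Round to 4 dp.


u.v = -44, |v| = sqrt(65) = 8.0623
Scalar projection = u.v / |v| = -44 / sqrt(65) = -5.4575

-5.4575


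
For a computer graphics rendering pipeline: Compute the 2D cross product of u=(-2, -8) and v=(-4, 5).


u x v = u_x*v_y - u_y*v_x = (-2)*5 - (-8)*(-4)
= (-10) - 32 = -42

-42


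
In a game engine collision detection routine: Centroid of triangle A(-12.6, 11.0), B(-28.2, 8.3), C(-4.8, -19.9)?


Centroid = ((x_A+x_B+x_C)/3, (y_A+y_B+y_C)/3)
= (((-12.6)+(-28.2)+(-4.8))/3, (11+8.3+(-19.9))/3)
= (-15.2, -0.2)

(-15.2, -0.2)


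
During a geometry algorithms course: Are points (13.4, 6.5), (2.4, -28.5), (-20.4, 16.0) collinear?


Cross product: (2.4-13.4)*(16-6.5) - ((-28.5)-6.5)*((-20.4)-13.4)
= -1287.5

No, not collinear


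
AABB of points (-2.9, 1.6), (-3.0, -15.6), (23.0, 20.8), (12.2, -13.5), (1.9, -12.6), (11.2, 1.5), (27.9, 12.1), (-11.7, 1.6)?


x range: [-11.7, 27.9]
y range: [-15.6, 20.8]
Bounding box: (-11.7,-15.6) to (27.9,20.8)

(-11.7,-15.6) to (27.9,20.8)


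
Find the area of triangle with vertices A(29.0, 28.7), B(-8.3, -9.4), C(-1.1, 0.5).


Area = |x_A(y_B-y_C) + x_B(y_C-y_A) + x_C(y_A-y_B)|/2
= |(-287.1) + 234.06 + (-41.91)|/2
= 94.95/2 = 47.475

47.475


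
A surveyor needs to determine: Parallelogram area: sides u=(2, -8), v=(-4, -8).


|u x v| = |2*(-8) - (-8)*(-4)|
= |(-16) - 32| = 48

48


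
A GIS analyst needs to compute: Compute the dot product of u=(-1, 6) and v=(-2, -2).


u . v = u_x*v_x + u_y*v_y = (-1)*(-2) + 6*(-2)
= 2 + (-12) = -10

-10


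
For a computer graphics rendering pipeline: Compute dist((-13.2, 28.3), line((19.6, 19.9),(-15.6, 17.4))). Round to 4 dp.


|cross product| = 377.68
|line direction| = sqrt(1245.29) = 35.2887
Distance = 377.68/sqrt(1245.29) = 10.7026

10.7026


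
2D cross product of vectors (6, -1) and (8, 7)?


u x v = u_x*v_y - u_y*v_x = 6*7 - (-1)*8
= 42 - (-8) = 50

50


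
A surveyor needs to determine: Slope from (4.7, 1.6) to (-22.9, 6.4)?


slope = (y2-y1)/(x2-x1) = (6.4-1.6)/((-22.9)-4.7) = 4.8/(-27.6) = -0.1739

-0.1739


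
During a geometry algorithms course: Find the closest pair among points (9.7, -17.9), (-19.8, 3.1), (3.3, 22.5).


d(P0,P1) = 36.2112, d(P0,P2) = 40.9038, d(P1,P2) = 30.1657
Closest: P1 and P2

Closest pair: (-19.8, 3.1) and (3.3, 22.5), distance = 30.1657


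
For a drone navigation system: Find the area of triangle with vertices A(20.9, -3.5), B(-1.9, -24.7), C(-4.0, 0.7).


Area = |x_A(y_B-y_C) + x_B(y_C-y_A) + x_C(y_A-y_B)|/2
= |(-530.86) + (-7.98) + (-84.8)|/2
= 623.64/2 = 311.82

311.82


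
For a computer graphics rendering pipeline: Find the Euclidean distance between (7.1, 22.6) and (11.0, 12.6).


dx=3.9, dy=-10
d^2 = 3.9^2 + (-10)^2 = 115.21
d = sqrt(115.21) = 10.7336

10.7336


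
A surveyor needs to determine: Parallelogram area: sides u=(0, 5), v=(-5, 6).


|u x v| = |0*6 - 5*(-5)|
= |0 - (-25)| = 25

25


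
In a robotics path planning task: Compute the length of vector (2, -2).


|u| = sqrt(2^2 + (-2)^2) = sqrt(8) = 2.8284

2.8284


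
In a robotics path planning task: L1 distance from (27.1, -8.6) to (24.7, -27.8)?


|27.1-24.7| + |(-8.6)-(-27.8)| = 2.4 + 19.2 = 21.6

21.6


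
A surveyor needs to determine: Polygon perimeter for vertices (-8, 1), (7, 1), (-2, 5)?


Sides: (-8, 1)->(7, 1): sqrt(225) = 15, (7, 1)->(-2, 5): sqrt(97) = 9.848858, (-2, 5)->(-8, 1): sqrt(52) = 7.211103
Sum = 32.059961
Perimeter = 32.06

32.06


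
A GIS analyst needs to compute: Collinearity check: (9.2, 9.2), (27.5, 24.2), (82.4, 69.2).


Cross product: (27.5-9.2)*(69.2-9.2) - (24.2-9.2)*(82.4-9.2)
= 0

Yes, collinear


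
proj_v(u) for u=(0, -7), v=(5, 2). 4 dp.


u.v = -14, |v| = sqrt(29) = 5.3852
Scalar projection = u.v / |v| = -14 / sqrt(29) = -2.5997

-2.5997


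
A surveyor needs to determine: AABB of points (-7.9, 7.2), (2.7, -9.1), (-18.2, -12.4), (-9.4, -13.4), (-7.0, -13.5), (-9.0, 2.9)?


x range: [-18.2, 2.7]
y range: [-13.5, 7.2]
Bounding box: (-18.2,-13.5) to (2.7,7.2)

(-18.2,-13.5) to (2.7,7.2)


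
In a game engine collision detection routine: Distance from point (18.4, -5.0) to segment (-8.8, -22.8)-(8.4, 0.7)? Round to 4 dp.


Project P onto AB: t = 1 (clamped to [0,1])
Closest point on segment: (8.4, 0.7)
Distance: 11.5104

11.5104


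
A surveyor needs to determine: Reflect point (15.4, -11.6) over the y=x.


Reflection over y=x: (x,y) -> (y,x)
(15.4, -11.6) -> (-11.6, 15.4)

(-11.6, 15.4)


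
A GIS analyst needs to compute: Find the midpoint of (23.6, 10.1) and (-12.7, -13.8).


M = ((23.6+(-12.7))/2, (10.1+(-13.8))/2)
= (5.45, -1.85)

(5.45, -1.85)


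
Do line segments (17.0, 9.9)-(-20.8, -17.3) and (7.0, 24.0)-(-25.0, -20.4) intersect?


Cross products: d1=895.2, d2=87.28, d3=-804.98, d4=2.94
d1*d2 < 0 and d3*d4 < 0? no

No, they don't intersect


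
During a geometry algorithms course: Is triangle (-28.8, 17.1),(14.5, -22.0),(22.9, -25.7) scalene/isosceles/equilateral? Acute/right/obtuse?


Side lengths squared: AB^2=3403.7, BC^2=84.25, CA^2=4504.73
Sorted: [84.25, 3403.7, 4504.73]
By sides: Scalene, By angles: Obtuse

Scalene, Obtuse


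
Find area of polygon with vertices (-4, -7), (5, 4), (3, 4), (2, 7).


Shoelace sum: ((-4)*4 - 5*(-7)) + (5*4 - 3*4) + (3*7 - 2*4) + (2*(-7) - (-4)*7)
= 54
Area = |54|/2 = 27

27


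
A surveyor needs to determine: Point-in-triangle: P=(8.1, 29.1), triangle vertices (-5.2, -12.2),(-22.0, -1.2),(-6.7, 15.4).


Cross products: AB x AP = -840.14, BC x BP = -36.07, CA x CP = 429.03
All same sign? no

No, outside


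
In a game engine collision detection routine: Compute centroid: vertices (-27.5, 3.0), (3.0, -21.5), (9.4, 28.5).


Centroid = ((x_A+x_B+x_C)/3, (y_A+y_B+y_C)/3)
= (((-27.5)+3+9.4)/3, (3+(-21.5)+28.5)/3)
= (-5.0333, 3.3333)

(-5.0333, 3.3333)
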